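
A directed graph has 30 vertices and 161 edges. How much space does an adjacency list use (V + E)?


Adjacency list: one list head per vertex + one entry per edge
Vertex heads: 30
Edge entries: 161
Total = 30 + 161 = 191


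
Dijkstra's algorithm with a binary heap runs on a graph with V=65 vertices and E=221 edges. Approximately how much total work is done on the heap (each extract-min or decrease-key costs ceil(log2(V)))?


Dijkstra with a binary heap: each vertex is extracted once, each edge may relax once.
Each heap operation costs O(log V).
V + E = 65 + 221 = 286
ceil(log2(65)) = 7 (since 2^6 = 64 < 65 <= 128 = 2^7)
Total heap work = (V+E) * ceil(log2(V)) = 286 * 7 = 2002


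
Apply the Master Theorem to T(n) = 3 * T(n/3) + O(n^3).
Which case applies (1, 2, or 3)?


The Master Theorem: T(n) = a*T(n/b) + O(n^c)
  a = 3, b = 3, c = 3
log_b(a) = log_3(3) = 1
Compare b^c with a: 3^3 = 27 > 3, so c > log_b(a).
Since c > log_b(a), Case 3 applies.
T(n) = O(n^3)
Master Theorem case = 3


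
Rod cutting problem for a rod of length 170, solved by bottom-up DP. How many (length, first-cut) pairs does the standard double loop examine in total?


For each subproblem length i = 1..170, the inner loop considers i possible first cuts.
Total = 1 + 2 + ... + 170
= 170*(170+1)/2
= 170*171/2 = 14535


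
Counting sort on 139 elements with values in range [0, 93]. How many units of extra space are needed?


Output array size: 139 (to store sorted result)
Count array size: 94 (one slot per possible value, range 0 to 93)
Total extra space = 139 + 94 = 233


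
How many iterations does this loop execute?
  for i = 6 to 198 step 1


The loop variable i takes values starting at 6 and increments by 1 each iteration.
Sequence: i = 6, 7, 8, 9, 10, 11, 12, 13, 14, ...
The upper bound 198 is inclusive, so the count is floor((last - first) / step) + 1:
floor((198 - 6) / 1) + 1 = floor(192/1) + 1 = 192 + 1 = 193


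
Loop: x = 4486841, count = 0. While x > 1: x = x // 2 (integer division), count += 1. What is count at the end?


The variable x halves each step:
x = 4486841 -> 2243420 -> 1121710 -> 560855 -> 280427 -> 140213 -> 70106 -> 35053 -> 17526 -> 8763 -> 4381 -> 2190 -> 1095 -> 547 -> 273 -> 136 -> 68 -> 34 -> 17 -> 8 -> 4 -> 2 -> 1
Number of halvings = floor(log2(4486841)) = 22


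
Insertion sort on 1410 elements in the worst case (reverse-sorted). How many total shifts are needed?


In the worst case (reverse-sorted), each element shifts past all previous:
  Element 1: 1 shifts
  Element 2: 2 shifts
  Element 3: 3 shifts
  Element 4: 4 shifts
  Element 5: 5 shifts
  ...
  Element 1409: 1409 shifts
Total = 1 + 2 + ... + 1409
= 1410*(1410-1)/2 = 993345


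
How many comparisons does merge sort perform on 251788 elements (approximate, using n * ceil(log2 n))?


Recursion depth: ceil(log2(251788)) = 18
Each recursion level merges n = 251788 elements
Total = 251788 * 18 = 4532184


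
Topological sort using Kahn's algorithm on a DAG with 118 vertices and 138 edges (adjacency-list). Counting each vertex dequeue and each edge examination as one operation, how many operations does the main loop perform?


Kahn's algorithm:
  1. Compute in-degrees: O(V + E)
  2. Process queue: each vertex dequeued once (O(V))
     each edge examined once (O(E))
Total = V + E = 118 + 138 = 256


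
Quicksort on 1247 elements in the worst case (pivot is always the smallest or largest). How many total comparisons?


In the worst case, each partition step picks the worst pivot:
  Partition 1: 1246 comparisons (n-1 elements to compare)
  Partition 2: 1245 comparisons
  Partition 3: 1244 comparisons
  Partition 4: 1243 comparisons
  Partition 5: 1242 comparisons
  ...
  Last partition: 0 comparisons
Total = (n-1) + (n-2) + ... + 1 + 0 = n*(n-1)/2
= 1247*1246/2 = 776881


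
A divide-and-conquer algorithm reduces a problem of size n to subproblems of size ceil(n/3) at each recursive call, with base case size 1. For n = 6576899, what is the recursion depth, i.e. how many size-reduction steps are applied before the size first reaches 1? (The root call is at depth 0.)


Each step divides the size by 3 (rounding up); after k steps the size is ceil(n/3^k), which equals 1 exactly when 3^k >= n.
So the depth is the smallest k with 3^k >= 6576899, i.e. ceil(log_3(6576899)).
3^14 = 4782969 < 6576899 <= 14348907 = 3^15
Recursion depth = 15


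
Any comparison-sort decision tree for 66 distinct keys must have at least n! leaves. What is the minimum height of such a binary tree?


A binary decision tree of height h has at most 2^h leaves and needs at least n! of them, so h >= ceil(log2(n!)).
66! is far too large to multiply out, so use Stirling's series:
  ln(n!) ~ n ln n - n + (1/2) ln(2 pi n) + 1/(12n)  (error below 1/(360 n^3), negligible here)
  ln(66) = 4.1896547
  n ln n = 66 * 4.1896547 = 276.5172
  (1/2) ln(2 pi * 66) = (1/2) ln(414.6902) = 3.0138
  1/(12*66) = 0.0013
  ln(66!) ~ 276.5172 - 66 + 3.0138 + 0.0013 = 213.5323
Convert to base 2: log2(66!) = 213.5323 / ln 2 = 213.5323 / 0.69314718 = 308.0620
ceil(308.0620) = 309


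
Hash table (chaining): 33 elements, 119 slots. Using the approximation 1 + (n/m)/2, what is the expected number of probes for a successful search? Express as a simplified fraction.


Computing expected probes:
alpha = 33/119
= 1 + alpha/2
= 1 + 33/(2*119)
= (2*119 + 33) / (2*119)
= 271/238


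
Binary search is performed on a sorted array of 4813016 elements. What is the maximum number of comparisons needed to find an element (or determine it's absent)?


Binary search halves the search space each comparison:
  Step 1: search space = 4813016 -> 2406508
  Step 2: search space = 2406508 -> 1203254
  Step 3: search space = 1203254 -> 601627
  Step 4: search space = 601627 -> 300813
  Step 5: search space = 300813 -> 150406
  Step 6: search space = 150406 -> 75203
  Step 7: search space = 75203 -> 37601
  Step 8: search space = 37601 -> 18800
  Step 9: search space = 18800 -> 9400
  Step 10: search space = 9400 -> 4700
  Step 11: search space = 4700 -> 2350
  Step 12: search space = 2350 -> 1175
  Step 13: search space = 1175 -> 587
  Step 14: search space = 587 -> 293
  Step 15: search space = 293 -> 146
  Step 16: search space = 146 -> 73
  Step 17: search space = 73 -> 36
  Step 18: search space = 36 -> 18
  Step 19: search space = 18 -> 9
  Step 20: search space = 9 -> 4
  Step 21: search space = 4 -> 2
  Step 22: search space = 2 -> 1
  Step 23: search space = 1 (final check)
Maximum comparisons = floor(log2(4813016)) + 1 = 22 + 1 = 23


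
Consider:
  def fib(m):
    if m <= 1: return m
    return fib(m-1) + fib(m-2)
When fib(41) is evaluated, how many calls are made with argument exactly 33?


Let N(m) = number of times fib(m) is called while evaluating fib(41).
N(41) = 1 (the initial call).
N(40) = 1 (only fib(41) calls it).
For 1 <= m <= 39: fib(m) is called by fib(m+1) and fib(m+2), so
  N(m) = N(m+1) + N(m+2).
fib(0) is called only by fib(2), so N(0) = N(2).
Walk down from m=41:
  N(41)=1, N(40)=1, N(39)=2, N(38)=3, N(37)=5, N(36)=8, N(35)=13, N(34)=21, N(33)=34
N(33) = 34


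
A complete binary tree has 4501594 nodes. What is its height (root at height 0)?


In a complete binary tree, level k holds nodes 2^k .. 2^(k+1)-1 (1-indexed).
Height = floor(log2(n)) = floor(log2(4501594)) = 22
Check: 2^22 = 4194304 <= 4501594 < 8388608 = 2^23


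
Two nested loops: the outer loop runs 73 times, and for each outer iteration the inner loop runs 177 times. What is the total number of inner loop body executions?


Outer loop: 73 iterations
Inner loop: 177 iterations per outer iteration
Total = 73 * 177 = 12921


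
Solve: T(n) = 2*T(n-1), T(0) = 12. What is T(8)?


Unrolling:
T(8) = 2*T(7) = 2^2*T(6) = ... = 2^8*T(0)
= 2^8 * 12
= 256 * 12 = 3072


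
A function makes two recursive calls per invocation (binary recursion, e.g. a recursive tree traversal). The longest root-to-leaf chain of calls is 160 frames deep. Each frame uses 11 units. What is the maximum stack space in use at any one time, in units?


Binary recursion: the two calls run one after the other, so only one root-to-leaf chain of frames is on the stack at a time.
Maximum depth (longest chain) = 160 frames
Each frame = 11 units
Max stack space = 160 * 11 = 1760


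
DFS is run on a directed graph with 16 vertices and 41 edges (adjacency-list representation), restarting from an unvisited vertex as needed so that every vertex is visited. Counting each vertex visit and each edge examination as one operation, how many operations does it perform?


A full DFS traversal processes each vertex exactly once (push/pop on stack).
Each directed edge is examined once.
V = 16, E = 41
V + E = 57


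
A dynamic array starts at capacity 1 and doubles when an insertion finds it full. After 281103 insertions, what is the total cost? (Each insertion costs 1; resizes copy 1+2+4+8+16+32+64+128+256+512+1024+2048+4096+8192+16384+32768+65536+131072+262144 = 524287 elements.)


Insertion cost: 281103 (one per element)
Resizes occur just before inserting elements 2, 3, 5, 9, ...
Elements copied at each resize: 1 + 2 + 4 + 8 + 16 + 32 + 64 + 128 + 256 + 512 + 1024 + 2048 + 4096 + 8192 + 16384 + 32768 + 65536 + 131072 + 262144
Sum of copies = 524287 (geometric series: 2^k - 1)
Total = 281103 + 524287 = 805390


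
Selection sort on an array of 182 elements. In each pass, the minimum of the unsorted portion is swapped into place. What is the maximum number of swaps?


Selection sort performs one swap per pass:
  Pass 1: find min in positions 0 to 181, swap with position 0
  Pass 2: find min in positions 1 to 181, swap with position 1
  Pass 3: find min in positions 2 to 181, swap with position 2
  Pass 4: find min in positions 3 to 181, swap with position 3
  Pass 5: find min in positions 4 to 181, swap with position 4
  ... (176 more passes)
Total passes (and swaps) = n - 1 = 182 - 1 = 181


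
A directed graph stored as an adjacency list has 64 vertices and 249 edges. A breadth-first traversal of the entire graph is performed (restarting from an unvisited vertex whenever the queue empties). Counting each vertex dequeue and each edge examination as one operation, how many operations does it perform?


A full BFS traversal dequeues each vertex once and examines each edge once.
Vertex visits: 64
Edge visits: 249
V + E = 64 + 249 = 313


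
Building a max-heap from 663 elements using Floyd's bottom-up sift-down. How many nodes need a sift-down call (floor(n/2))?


In a heap of 663 elements (0-indexed array):
  Last element index: 662
  Parent of last element: floor((662 - 1) / 2) = 330
  Internal nodes: indices 0 to 330
  Count = floor(663/2) = 331


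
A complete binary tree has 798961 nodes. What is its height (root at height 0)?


In a complete binary tree, level k holds nodes 2^k .. 2^(k+1)-1 (1-indexed).
Height = floor(log2(n)) = floor(log2(798961)) = 19
Check: 2^19 = 524288 <= 798961 < 1048576 = 2^20


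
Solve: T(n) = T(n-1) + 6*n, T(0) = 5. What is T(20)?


Expanding the recurrence:
T(20) = T(19) + 6*20
       = T(18) + 6*19 + 6*20
       ...
       = T(0) + 6*(1 + 2 + ... + 20)
       = 5 + 6 * 20*21/2
       = 5 + 6 * 210
       = 5 + 1260 = 1265


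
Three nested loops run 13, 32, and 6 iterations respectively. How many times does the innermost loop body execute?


Loop 1 (outermost): 13 iterations
Loop 2 (middle): 32 iterations per outer
Loop 3 (innermost): 6 iterations per middle
Total = 13 * 32 * 6 = 2496


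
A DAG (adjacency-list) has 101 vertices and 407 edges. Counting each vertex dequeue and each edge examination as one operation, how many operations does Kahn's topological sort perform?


V = 101 (vertex processing)
E = 407 (edge processing)
V + E = 101 + 407 = 508


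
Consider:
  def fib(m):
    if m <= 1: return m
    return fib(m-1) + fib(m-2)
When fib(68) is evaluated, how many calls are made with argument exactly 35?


Let N(m) = number of times fib(m) is called while evaluating fib(68).
N(68) = 1 (the initial call).
N(67) = 1 (only fib(68) calls it).
For 1 <= m <= 66: fib(m) is called by fib(m+1) and fib(m+2), so
  N(m) = N(m+1) + N(m+2).
fib(0) is called only by fib(2), so N(0) = N(2).
Walk down from m=68:
  N(68)=1, N(67)=1, N(66)=2, N(65)=3, N(64)=5, N(63)=8, N(62)=13, N(61)=21, N(60)=34, N(59)=55, N(58)=89, N(57)=144, N(56)=233, N(55)=377, N(54)=610, N(53)=987, N(52)=1597, N(51)=2584, N(50)=4181, N(49)=6765, N(48)=10946, N(47)=17711, N(46)=28657, N(45)=46368, N(44)=75025, N(43)=121393, N(42)=196418, N(41)=317811, N(40)=514229, N(39)=832040, N(38)=1346269, N(37)=2178309, N(36)=3524578, N(35)=5702887
N(35) = 5702887


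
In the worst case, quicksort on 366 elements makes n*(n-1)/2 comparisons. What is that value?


Sum of comparisons per partition:
365 + 364 + ... + 1 + 0
= 366 * (366 - 1) / 2
= 366 * 365 / 2
= 66795


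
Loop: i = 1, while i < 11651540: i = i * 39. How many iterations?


i multiplies by 39 each step:
i = 1 -> 39 -> 1521 -> 59319 -> 2313441 -> 90224199 (stop)
Iterations = ceil(log_39(11651540)) = 5


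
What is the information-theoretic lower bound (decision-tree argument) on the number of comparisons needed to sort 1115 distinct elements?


A binary decision tree of height h has at most 2^h leaves and needs at least n! of them, so h >= ceil(log2(n!)).
1115! is far too large to multiply out, so use Stirling's series:
  ln(n!) ~ n ln n - n + (1/2) ln(2 pi n) + 1/(12n)  (error below 1/(360 n^3), negligible here)
  ln(1115) = 7.0166097
  n ln n = 1115 * 7.0166097 = 7823.5198
  (1/2) ln(2 pi * 1115) = (1/2) ln(7005.7516) = 4.4272
  1/(12*1115) = 0.0001
  ln(1115!) ~ 7823.5198 - 1115 + 4.4272 + 0.0001 = 6712.9471
Convert to base 2: log2(1115!) = 6712.9471 / ln 2 = 6712.9471 / 0.69314718 = 9684.7355
ceil(9684.7355) = 9685


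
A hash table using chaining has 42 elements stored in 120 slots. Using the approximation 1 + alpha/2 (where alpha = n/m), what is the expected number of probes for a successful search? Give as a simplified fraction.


Load factor alpha = n/m = 42/120
Expected probes = 1 + alpha/2 = 1 + 42/(2*120)
= 1 + 42/240
= 240/240 + 42/240
= 282/240
Simplify: 47/40


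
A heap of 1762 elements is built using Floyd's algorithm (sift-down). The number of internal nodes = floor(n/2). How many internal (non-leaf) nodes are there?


Leaf nodes occupy roughly half the array.
Sift-down is called for each internal node, starting from the last one.
Internal nodes = floor(n/2) = floor(1762/2) = 881


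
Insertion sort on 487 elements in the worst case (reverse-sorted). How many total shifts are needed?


In the worst case (reverse-sorted), each element shifts past all previous:
  Element 1: 1 shifts
  Element 2: 2 shifts
  Element 3: 3 shifts
  Element 4: 4 shifts
  Element 5: 5 shifts
  ...
  Element 486: 486 shifts
Total = 1 + 2 + ... + 486
= 487*(487-1)/2 = 118341


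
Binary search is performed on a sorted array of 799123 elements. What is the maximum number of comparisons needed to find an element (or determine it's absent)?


Binary search halves the search space each comparison:
  Step 1: search space = 799123 -> 399561
  Step 2: search space = 399561 -> 199780
  Step 3: search space = 199780 -> 99890
  Step 4: search space = 99890 -> 49945
  Step 5: search space = 49945 -> 24972
  Step 6: search space = 24972 -> 12486
  Step 7: search space = 12486 -> 6243
  Step 8: search space = 6243 -> 3121
  Step 9: search space = 3121 -> 1560
  Step 10: search space = 1560 -> 780
  Step 11: search space = 780 -> 390
  Step 12: search space = 390 -> 195
  Step 13: search space = 195 -> 97
  Step 14: search space = 97 -> 48
  Step 15: search space = 48 -> 24
  Step 16: search space = 24 -> 12
  Step 17: search space = 12 -> 6
  Step 18: search space = 6 -> 3
  Step 19: search space = 3 -> 1
  Step 20: search space = 1 (final check)
Maximum comparisons = floor(log2(799123)) + 1 = 19 + 1 = 20


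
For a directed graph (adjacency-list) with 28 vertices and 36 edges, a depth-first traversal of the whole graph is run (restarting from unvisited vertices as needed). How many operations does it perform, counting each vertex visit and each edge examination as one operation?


A full DFS traversal visits each vertex once and examines each edge once.
V = 28
E = 36
Sum = 28 + 36 = 64


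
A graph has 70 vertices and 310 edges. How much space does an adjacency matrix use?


Adjacency matrix: V x V grid of entries
Space = V^2 = 70^2 = 70 * 70 = 4900


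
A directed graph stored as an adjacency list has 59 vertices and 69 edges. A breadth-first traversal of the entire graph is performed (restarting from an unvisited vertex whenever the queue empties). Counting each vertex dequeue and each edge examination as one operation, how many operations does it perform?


A full BFS traversal dequeues each vertex once and examines each edge once.
Vertex visits: 59
Edge visits: 69
V + E = 59 + 69 = 128


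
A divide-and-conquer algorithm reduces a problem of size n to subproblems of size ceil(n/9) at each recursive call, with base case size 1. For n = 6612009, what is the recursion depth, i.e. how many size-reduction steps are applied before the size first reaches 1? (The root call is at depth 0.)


Each step divides the size by 9 (rounding up); after k steps the size is ceil(n/9^k), which equals 1 exactly when 9^k >= n.
So the depth is the smallest k with 9^k >= 6612009, i.e. ceil(log_9(6612009)).
9^7 = 4782969 < 6612009 <= 43046721 = 9^8
Recursion depth = 8


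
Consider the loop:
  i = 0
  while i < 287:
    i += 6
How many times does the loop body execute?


Starting at i = 0, each iteration adds 6.
Iterations until i >= 287:
  Iteration 1: i = 0 -> i = 6
  Iteration 2: i = 6 -> i = 12
  Iteration 3: i = 12 -> i = 18
  Iteration 4: i = 18 -> i = 24
  Iteration 5: i = 24 -> i = 30
  Iteration 6: i = 30 -> i = 36
  Iteration 7: i = 36 -> i = 42
  Iteration 8: i = 42 -> i = 48
  ... continuing ...
Total iterations = ceil(287/6) = 48


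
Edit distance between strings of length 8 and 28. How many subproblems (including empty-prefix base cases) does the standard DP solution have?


The table includes base cases (empty prefixes).
Rows: (m+1) = 9
Columns: (n+1) = 29
Total = 9 * 29 = 261


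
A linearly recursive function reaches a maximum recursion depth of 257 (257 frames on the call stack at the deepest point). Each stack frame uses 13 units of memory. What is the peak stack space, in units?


Maximum recursion depth = 257 frames
Memory per frame = 13 units
Total stack space = depth * frame_size
= 257 * 13 = 3341


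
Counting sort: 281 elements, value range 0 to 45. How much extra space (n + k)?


n = 281 (output array)
k = 46 (count array for 46 distinct values)
Extra space = 281 + 46 = 327


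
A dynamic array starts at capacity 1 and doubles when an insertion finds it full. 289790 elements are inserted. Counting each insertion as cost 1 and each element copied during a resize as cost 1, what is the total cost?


n = 289790
Insertion costs: 289790
Resizes copy 1, 2, 4, ... up to the largest power of 2 that is <= n-1 = 289789, i.e. 262144.
Copy costs = 1 + 2 + 4 + 8 + 16 + 32 + 64 + 128 + 256 + 512 + 1024 + 2048 + 4096 + 8192 + 16384 + 32768 + 65536 + 131072 + 262144 = 524287
Total = 289790 + 524287 = 814077


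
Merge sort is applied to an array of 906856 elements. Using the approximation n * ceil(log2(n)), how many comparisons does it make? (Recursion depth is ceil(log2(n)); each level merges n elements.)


Merge sort divides the array into halves recursively.
Number of levels = ceil(log2(906856)) = 20
At each level, approximately n = 906856 comparisons are needed for merging.
Total comparisons ~ n * ceil(log2(n)) = 906856 * 20 = 18137120


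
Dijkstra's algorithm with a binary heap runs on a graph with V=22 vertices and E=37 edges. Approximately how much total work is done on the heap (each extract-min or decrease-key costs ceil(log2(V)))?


Dijkstra with a binary heap: each vertex is extracted once, each edge may relax once.
Each heap operation costs O(log V).
V + E = 22 + 37 = 59
ceil(log2(22)) = 5 (since 2^4 = 16 < 22 <= 32 = 2^5)
Total heap work = (V+E) * ceil(log2(V)) = 59 * 5 = 295


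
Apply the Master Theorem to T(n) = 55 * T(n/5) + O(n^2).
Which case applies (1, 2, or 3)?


The Master Theorem: T(n) = a*T(n/b) + O(n^c)
  a = 55, b = 5, c = 2
log_b(a) = log_5(55) ~ 2.49
Compare b^c with a: 5^2 = 25 < 55, so c < log_b(a).
Since c < log_b(a), Case 1 applies.
T(n) = O(n^(log_5 55)) ~ O(n^2.49)
Master Theorem case = 1


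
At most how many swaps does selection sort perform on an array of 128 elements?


Each of the 127 passes places one element in its final position.
Pass 1: swap minimum into position 0
Pass 2: swap minimum of remaining into position 1
...
Pass 127: last two elements, one swap
Maximum swaps = 128 - 1 = 127


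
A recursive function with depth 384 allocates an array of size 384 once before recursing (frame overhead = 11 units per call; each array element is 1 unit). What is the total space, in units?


Array allocation: 384 units (allocated once)
Stack frames: 384 deep * 11 per frame = 4224 units
Total = 384 + 4224 = 4608


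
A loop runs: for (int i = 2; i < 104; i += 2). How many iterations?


Loop starts at i = 2, increments by 2, stops when i >= 104.
Number of iterations = ceil((104 - 2) / 2)
= ceil(102 / 2)
= 51


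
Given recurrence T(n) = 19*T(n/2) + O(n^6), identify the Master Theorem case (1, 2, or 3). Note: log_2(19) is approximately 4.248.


Master Theorem parameters: a=19, b=2, c=6
log_b(a) = 4.248
Compare b^c with a: 2^6 = 64 > 19, so c > log_b(a).
Comparing c=6 vs log_b(a)=4.248:
6 > 4.248 => Case 3
Result: T(n) = O(n^6)
Master Theorem case = 3


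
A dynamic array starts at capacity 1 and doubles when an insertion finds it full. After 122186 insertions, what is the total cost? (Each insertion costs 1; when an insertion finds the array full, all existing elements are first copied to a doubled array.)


Insertion cost: 122186 (one per element)
Resizes occur just before inserting elements 2, 3, 5, 9, ...
Elements copied at each resize: 1 + 2 + 4 + 8 + 16 + 32 + 64 + 128 + 256 + 512 + 1024 + 2048 + 4096 + 8192 + 16384 + 32768 + 65536
Sum of copies = 131071 (geometric series: 2^k - 1)
Total = 122186 + 131071 = 253257


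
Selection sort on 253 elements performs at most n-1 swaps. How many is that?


Each of the 252 passes places one element in its final position.
Pass 1: swap minimum into position 0
Pass 2: swap minimum of remaining into position 1
...
Pass 252: last two elements, one swap
Maximum swaps = 253 - 1 = 252


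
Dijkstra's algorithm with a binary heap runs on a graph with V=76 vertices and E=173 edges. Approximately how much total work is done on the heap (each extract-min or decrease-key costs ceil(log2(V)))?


Dijkstra with a binary heap: each vertex is extracted once, each edge may relax once.
Each heap operation costs O(log V).
V + E = 76 + 173 = 249
ceil(log2(76)) = 7 (since 2^6 = 64 < 76 <= 128 = 2^7)
Total heap work = (V+E) * ceil(log2(V)) = 249 * 7 = 1743


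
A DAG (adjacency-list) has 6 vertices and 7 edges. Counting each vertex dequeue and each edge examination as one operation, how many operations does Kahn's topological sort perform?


V = 6 (vertex processing)
E = 7 (edge processing)
V + E = 6 + 7 = 13


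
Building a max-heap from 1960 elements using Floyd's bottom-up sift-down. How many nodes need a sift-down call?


In a heap of 1960 elements (0-indexed array):
  Last element index: 1959
  Parent of last element: floor((1959 - 1) / 2) = 979
  Internal nodes: indices 0 to 979
  Count = floor(1960/2) = 980


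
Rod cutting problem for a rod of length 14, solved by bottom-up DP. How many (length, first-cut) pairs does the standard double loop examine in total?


For each subproblem length i = 1..14, the inner loop considers i possible first cuts.
Total = 1 + 2 + ... + 14
= 14*(14+1)/2
= 14*15/2 = 105


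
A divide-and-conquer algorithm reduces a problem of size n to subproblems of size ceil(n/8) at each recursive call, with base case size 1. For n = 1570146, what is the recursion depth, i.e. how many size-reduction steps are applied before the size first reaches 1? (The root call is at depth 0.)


Each step divides the size by 8 (rounding up); after k steps the size is ceil(n/8^k), which equals 1 exactly when 8^k >= n.
So the depth is the smallest k with 8^k >= 1570146, i.e. ceil(log_8(1570146)).
8^6 = 262144 < 1570146 <= 2097152 = 8^7
Recursion depth = 7


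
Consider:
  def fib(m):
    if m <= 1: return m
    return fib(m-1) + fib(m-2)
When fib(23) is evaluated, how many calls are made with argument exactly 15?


Let N(m) = number of times fib(m) is called while evaluating fib(23).
N(23) = 1 (the initial call).
N(22) = 1 (only fib(23) calls it).
For 1 <= m <= 21: fib(m) is called by fib(m+1) and fib(m+2), so
  N(m) = N(m+1) + N(m+2).
fib(0) is called only by fib(2), so N(0) = N(2).
Walk down from m=23:
  N(23)=1, N(22)=1, N(21)=2, N(20)=3, N(19)=5, N(18)=8, N(17)=13, N(16)=21, N(15)=34
N(15) = 34


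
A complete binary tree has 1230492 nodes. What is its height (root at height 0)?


In a complete binary tree, level k holds nodes 2^k .. 2^(k+1)-1 (1-indexed).
Height = floor(log2(n)) = floor(log2(1230492)) = 20
Check: 2^20 = 1048576 <= 1230492 < 2097152 = 2^21


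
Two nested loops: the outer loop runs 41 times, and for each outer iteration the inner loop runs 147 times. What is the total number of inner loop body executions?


Outer loop: 41 iterations
Inner loop: 147 iterations per outer iteration
Total = 41 * 147 = 6027


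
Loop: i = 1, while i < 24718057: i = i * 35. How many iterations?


i multiplies by 35 each step:
i = 1 -> 35 -> 1225 -> 42875 -> 1500625 -> 52521875 (stop)
Iterations = ceil(log_35(24718057)) = 5


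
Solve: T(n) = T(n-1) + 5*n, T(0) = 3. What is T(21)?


Expanding the recurrence:
T(21) = T(20) + 5*21
       = T(19) + 5*20 + 5*21
       ...
       = T(0) + 5*(1 + 2 + ... + 21)
       = 3 + 5 * 21*22/2
       = 3 + 5 * 231
       = 3 + 1155 = 1158


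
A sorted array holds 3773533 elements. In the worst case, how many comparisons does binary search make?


Halving sequence: 3773533 -> 1886766 -> 943383 -> 471691 -> 235845 -> 117922 -> 58961 -> 29480 -> 14740 -> 7370 -> 3685 -> 1842 -> 921 -> 460 -> 230 -> 115 -> 57 -> 28 -> 14 -> 7 -> 3 -> 1
Number of halvings = 21
Max comparisons = 21 + 1 = 22


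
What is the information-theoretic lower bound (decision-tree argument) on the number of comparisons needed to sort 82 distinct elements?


A binary decision tree of height h has at most 2^h leaves and needs at least n! of them, so h >= ceil(log2(n!)).
82! is far too large to multiply out, so use Stirling's series:
  ln(n!) ~ n ln n - n + (1/2) ln(2 pi n) + 1/(12n)  (error below 1/(360 n^3), negligible here)
  ln(82) = 4.4067192
  n ln n = 82 * 4.4067192 = 361.3510
  (1/2) ln(2 pi * 82) = (1/2) ln(515.2212) = 3.1223
  1/(12*82) = 0.0010
  ln(82!) ~ 361.3510 - 82 + 3.1223 + 0.0010 = 282.4743
Convert to base 2: log2(82!) = 282.4743 / ln 2 = 282.4743 / 0.69314718 = 407.5243
ceil(407.5243) = 408


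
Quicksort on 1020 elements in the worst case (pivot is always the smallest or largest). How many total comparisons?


In the worst case, each partition step picks the worst pivot:
  Partition 1: 1019 comparisons (n-1 elements to compare)
  Partition 2: 1018 comparisons
  Partition 3: 1017 comparisons
  Partition 4: 1016 comparisons
  Partition 5: 1015 comparisons
  ...
  Last partition: 0 comparisons
Total = (n-1) + (n-2) + ... + 1 + 0 = n*(n-1)/2
= 1020*1019/2 = 519690


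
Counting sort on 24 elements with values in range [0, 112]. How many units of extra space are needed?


Output array size: 24 (to store sorted result)
Count array size: 113 (one slot per possible value, range 0 to 112)
Total extra space = 24 + 113 = 137


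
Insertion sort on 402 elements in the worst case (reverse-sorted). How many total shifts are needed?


In the worst case (reverse-sorted), each element shifts past all previous:
  Element 1: 1 shifts
  Element 2: 2 shifts
  Element 3: 3 shifts
  Element 4: 4 shifts
  Element 5: 5 shifts
  ...
  Element 401: 401 shifts
Total = 1 + 2 + ... + 401
= 402*(402-1)/2 = 80601


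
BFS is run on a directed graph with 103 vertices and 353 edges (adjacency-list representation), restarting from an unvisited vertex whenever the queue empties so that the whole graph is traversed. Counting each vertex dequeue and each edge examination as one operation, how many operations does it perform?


A full BFS traversal dequeues each vertex exactly once and examines each directed edge exactly once.
V = 103 (vertex processing cost)
E = 353 (edge examination cost)
Total operations proportional to V + E = 103 + 353 = 456


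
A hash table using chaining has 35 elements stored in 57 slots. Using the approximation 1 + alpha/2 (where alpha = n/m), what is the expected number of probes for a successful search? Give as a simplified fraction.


Load factor alpha = n/m = 35/57
Expected probes = 1 + alpha/2 = 1 + 35/(2*57)
= 1 + 35/114
= 114/114 + 35/114
= 149/114


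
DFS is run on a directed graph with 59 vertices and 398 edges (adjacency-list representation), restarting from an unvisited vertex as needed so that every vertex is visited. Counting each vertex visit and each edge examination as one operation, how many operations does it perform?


A full DFS traversal processes each vertex exactly once (push/pop on stack).
Each directed edge is examined once.
V = 59, E = 398
V + E = 457


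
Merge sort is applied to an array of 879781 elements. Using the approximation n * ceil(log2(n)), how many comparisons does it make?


Merge sort divides the array into halves recursively.
Number of levels = ceil(log2(879781)) = 20
At each level, approximately n = 879781 comparisons are needed for merging.
Total comparisons ~ n * ceil(log2(n)) = 879781 * 20 = 17595620


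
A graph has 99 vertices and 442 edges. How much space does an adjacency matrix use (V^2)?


Adjacency matrix: V x V grid of entries
Space = V^2 = 99^2 = 99 * 99 = 9801


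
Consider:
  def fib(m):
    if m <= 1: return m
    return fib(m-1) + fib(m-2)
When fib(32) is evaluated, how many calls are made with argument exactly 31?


Let N(m) = number of times fib(m) is called while evaluating fib(32).
N(32) = 1 (the initial call).
N(31) = 1 (only fib(32) calls it).
For 1 <= m <= 30: fib(m) is called by fib(m+1) and fib(m+2), so
  N(m) = N(m+1) + N(m+2).
fib(0) is called only by fib(2), so N(0) = N(2).
Walk down from m=32:
  N(32)=1, N(31)=1
N(31) = 1


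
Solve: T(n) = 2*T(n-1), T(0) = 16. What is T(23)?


Unrolling:
T(23) = 2*T(22) = 2^2*T(21) = ... = 2^23*T(0)
= 2^23 * 16
= 8388608 * 16 = 134217728


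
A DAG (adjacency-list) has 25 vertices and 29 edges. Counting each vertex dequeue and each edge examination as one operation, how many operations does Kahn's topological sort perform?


V = 25 (vertex processing)
E = 29 (edge processing)
V + E = 25 + 29 = 54


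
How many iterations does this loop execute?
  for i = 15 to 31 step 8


The loop variable i takes values starting at 15 and increments by 8 each iteration.
Sequence: i = 15, 23, 31
The upper bound 31 is inclusive, so the count is floor((last - first) / step) + 1:
floor((31 - 15) / 8) + 1 = floor(16/8) + 1 = 2 + 1 = 3


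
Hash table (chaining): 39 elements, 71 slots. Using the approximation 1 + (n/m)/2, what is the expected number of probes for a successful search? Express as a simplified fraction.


Computing expected probes:
alpha = 39/71
= 1 + alpha/2
= 1 + 39/(2*71)
= (2*71 + 39) / (2*71)
= 181/142


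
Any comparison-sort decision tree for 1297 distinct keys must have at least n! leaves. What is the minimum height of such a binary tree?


A binary decision tree of height h has at most 2^h leaves and needs at least n! of them, so h >= ceil(log2(n!)).
1297! is far too large to multiply out, so use Stirling's series:
  ln(n!) ~ n ln n - n + (1/2) ln(2 pi n) + 1/(12n)  (error below 1/(360 n^3), negligible here)
  ln(1297) = 7.1678092
  n ln n = 1297 * 7.1678092 = 9296.6485
  (1/2) ln(2 pi * 1297) = (1/2) ln(8149.2913) = 4.5028
  1/(12*1297) = 0.0001
  ln(1297!) ~ 9296.6485 - 1297 + 4.5028 + 0.0001 = 8004.1514
Convert to base 2: log2(1297!) = 8004.1514 / ln 2 = 8004.1514 / 0.69314718 = 11547.5495
ceil(11547.5495) = 11548


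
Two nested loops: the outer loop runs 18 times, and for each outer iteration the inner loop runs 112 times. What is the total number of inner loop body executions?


Outer loop: 18 iterations
Inner loop: 112 iterations per outer iteration
Total = 18 * 112 = 2016


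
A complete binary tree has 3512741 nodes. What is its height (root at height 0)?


In a complete binary tree, level k holds nodes 2^k .. 2^(k+1)-1 (1-indexed).
Height = floor(log2(n)) = floor(log2(3512741)) = 21
Check: 2^21 = 2097152 <= 3512741 < 4194304 = 2^22


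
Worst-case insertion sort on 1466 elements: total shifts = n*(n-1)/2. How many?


Sum of shifts = 1 + 2 + 3 + ... + 1465
= 1466 * 1465 / 2
= 2147690 / 2
= 1073845


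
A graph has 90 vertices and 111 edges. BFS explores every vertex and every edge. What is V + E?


A full BFS traversal dequeues each vertex once and examines each edge once.
Vertex visits: 90
Edge visits: 111
V + E = 90 + 111 = 201


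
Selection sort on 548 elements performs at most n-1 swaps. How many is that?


Each of the 547 passes places one element in its final position.
Pass 1: swap minimum into position 0
Pass 2: swap minimum of remaining into position 1
...
Pass 547: last two elements, one swap
Maximum swaps = 548 - 1 = 547


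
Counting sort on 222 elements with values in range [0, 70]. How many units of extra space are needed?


Output array size: 222 (to store sorted result)
Count array size: 71 (one slot per possible value, range 0 to 70)
Total extra space = 222 + 71 = 293


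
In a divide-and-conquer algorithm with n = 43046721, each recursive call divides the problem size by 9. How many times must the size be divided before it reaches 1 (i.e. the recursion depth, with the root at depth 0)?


Number of divisions = log_9(43046721)
Sizes: 43046721 -> 4782969 -> 531441 -> 59049 -> 6561 -> 729 -> 81 -> 9 -> 1 (8 divisions)
Recursion depth = 8


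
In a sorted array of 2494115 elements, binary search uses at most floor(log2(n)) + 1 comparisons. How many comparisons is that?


Halving sequence: 2494115 -> 1247057 -> 623528 -> 311764 -> 155882 -> 77941 -> 38970 -> 19485 -> 9742 -> 4871 -> 2435 -> 1217 -> 608 -> 304 -> 152 -> 76 -> 38 -> 19 -> 9 -> 4 -> 2 -> 1
Number of halvings = 21
Max comparisons = 21 + 1 = 22


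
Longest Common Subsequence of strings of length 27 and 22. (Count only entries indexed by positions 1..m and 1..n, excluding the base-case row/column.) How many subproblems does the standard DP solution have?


DP table indexed by positions in both strings.
First string: 27 positions
Second string: 22 positions
Total = 27 * 22 = 594


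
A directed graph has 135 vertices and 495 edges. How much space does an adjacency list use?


Adjacency list: one list head per vertex + one entry per edge
Vertex heads: 135
Edge entries: 495
Total = 135 + 495 = 630


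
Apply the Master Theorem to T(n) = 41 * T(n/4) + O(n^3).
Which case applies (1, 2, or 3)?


The Master Theorem: T(n) = a*T(n/b) + O(n^c)
  a = 41, b = 4, c = 3
log_b(a) = log_4(41) ~ 2.679
Compare b^c with a: 4^3 = 64 > 41, so c > log_b(a).
Since c > log_b(a), Case 3 applies.
T(n) = O(n^3)
Master Theorem case = 3


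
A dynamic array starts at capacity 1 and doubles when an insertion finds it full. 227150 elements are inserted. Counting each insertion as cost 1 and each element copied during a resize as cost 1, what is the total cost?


n = 227150
Insertion costs: 227150
Resizes copy 1, 2, 4, ... up to the largest power of 2 that is <= n-1 = 227149, i.e. 131072.
Copy costs = 1 + 2 + 4 + 8 + 16 + 32 + 64 + 128 + 256 + 512 + 1024 + 2048 + 4096 + 8192 + 16384 + 32768 + 65536 + 131072 = 262143
Total = 227150 + 262143 = 489293


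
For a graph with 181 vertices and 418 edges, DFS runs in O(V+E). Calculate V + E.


A full DFS traversal visits each vertex once and examines each edge once.
V = 181
E = 418
Sum = 181 + 418 = 599


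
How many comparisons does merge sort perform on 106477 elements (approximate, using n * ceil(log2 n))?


Recursion depth: ceil(log2(106477)) = 17
Each recursion level merges n = 106477 elements
Total = 106477 * 17 = 1810109


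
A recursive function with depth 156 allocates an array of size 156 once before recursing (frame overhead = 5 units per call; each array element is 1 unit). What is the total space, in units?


Array allocation: 156 units (allocated once)
Stack frames: 156 deep * 5 per frame = 780 units
Total = 156 + 780 = 936


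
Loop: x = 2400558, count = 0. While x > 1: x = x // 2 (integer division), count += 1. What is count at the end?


The variable x halves each step:
x = 2400558 -> 1200279 -> 600139 -> 300069 -> 150034 -> 75017 -> 37508 -> 18754 -> 9377 -> 4688 -> 2344 -> 1172 -> 586 -> 293 -> 146 -> 73 -> 36 -> 18 -> 9 -> 4 -> 2 -> 1
Number of halvings = floor(log2(2400558)) = 21


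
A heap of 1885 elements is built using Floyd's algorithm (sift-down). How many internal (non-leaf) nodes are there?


Leaf nodes occupy roughly half the array.
Sift-down is called for each internal node, starting from the last one.
Internal nodes = floor(n/2) = floor(1885/2) = 942


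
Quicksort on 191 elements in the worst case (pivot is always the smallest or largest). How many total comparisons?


In the worst case, each partition step picks the worst pivot:
  Partition 1: 190 comparisons (n-1 elements to compare)
  Partition 2: 189 comparisons
  Partition 3: 188 comparisons
  Partition 4: 187 comparisons
  Partition 5: 186 comparisons
  ...
  Last partition: 0 comparisons
Total = (n-1) + (n-2) + ... + 1 + 0 = n*(n-1)/2
= 191*190/2 = 18145


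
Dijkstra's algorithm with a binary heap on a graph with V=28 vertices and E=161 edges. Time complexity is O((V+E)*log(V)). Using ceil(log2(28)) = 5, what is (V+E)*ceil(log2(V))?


Dijkstra with a binary heap: each vertex is extracted once, each edge may relax once.
Each heap operation costs O(log V).
V + E = 28 + 161 = 189
ceil(log2(28)) = 5 (since 2^4 = 16 < 28 <= 32 = 2^5)
Total heap work = (V+E) * ceil(log2(V)) = 189 * 5 = 945


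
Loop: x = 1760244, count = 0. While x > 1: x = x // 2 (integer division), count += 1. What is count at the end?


The variable x halves each step:
x = 1760244 -> 880122 -> 440061 -> 220030 -> 110015 -> 55007 -> 27503 -> 13751 -> 6875 -> 3437 -> 1718 -> 859 -> 429 -> 214 -> 107 -> 53 -> 26 -> 13 -> 6 -> 3 -> 1
Number of halvings = floor(log2(1760244)) = 20


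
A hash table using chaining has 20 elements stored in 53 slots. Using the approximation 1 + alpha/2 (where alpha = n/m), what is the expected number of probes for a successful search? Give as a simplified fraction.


Load factor alpha = n/m = 20/53
Expected probes = 1 + alpha/2 = 1 + 20/(2*53)
= 1 + 20/106
= 106/106 + 20/106
= 126/106
Simplify: 63/53


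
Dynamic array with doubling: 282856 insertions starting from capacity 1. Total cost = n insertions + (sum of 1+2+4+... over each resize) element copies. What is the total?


n = 282856
Insertion costs: 282856
Resizes copy 1, 2, 4, ... up to the largest power of 2 that is <= n-1 = 282855, i.e. 262144.
Copy costs = 1 + 2 + 4 + 8 + 16 + 32 + 64 + 128 + 256 + 512 + 1024 + 2048 + 4096 + 8192 + 16384 + 32768 + 65536 + 131072 + 262144 = 524287
Total = 282856 + 524287 = 807143


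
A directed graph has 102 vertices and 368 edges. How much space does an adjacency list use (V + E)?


Adjacency list: one list head per vertex + one entry per edge
Vertex heads: 102
Edge entries: 368
Total = 102 + 368 = 470
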